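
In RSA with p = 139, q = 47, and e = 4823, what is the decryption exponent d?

φ(n) = (p−1)(q−1) = 138·46 = 6348.
Need d with 4823·d ≡ 1 (mod 6348). Apply the extended Euclidean algorithm:
6348 = 1*4823 + 1525
4823 = 3*1525 + 248
1525 = 6*248 + 37
248 = 6*37 + 26
37 = 1*26 + 11
26 = 2*11 + 4
11 = 2*4 + 3
4 = 1*3 + 1
3 = 3*1 + 0
Back-substitute:
1 = 4 − 3
1 = −11 + 3·4
1 = 3·26 − 7·11
1 = −7·37 + 10·26
1 = 10·248 − 67·37
1 = −67·1525 + 412·248
1 = 412·4823 − 1303·1525
1 = −1303·6348 + 1715·4823
So 4823·1715 ≡ 1 (mod 6348), hence d = 1715.

1715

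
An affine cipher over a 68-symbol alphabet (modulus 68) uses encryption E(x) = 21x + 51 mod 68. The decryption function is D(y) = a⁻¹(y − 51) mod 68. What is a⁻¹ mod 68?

13

Extended Euclidean algorithm:
68 = 3·21 + 5
21 = 4·5 + 1
5 = 5·1 + 0
Since gcd(21, 68) = 1, back-substitute to write 1 as a combination:
1 = 21 − 4·5
1 = −4·68 + 13·21
So 21·13 ≡ 1 (mod 68).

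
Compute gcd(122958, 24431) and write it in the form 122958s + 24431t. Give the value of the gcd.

Repeated division:
122958 = 5*24431 + 803
24431 = 30*803 + 341
803 = 2*341 + 121
341 = 2*121 + 99
121 = 1*99 + 22
99 = 4*22 + 11
22 = 2*11 + 0
gcd(122958, 24431) = 11.
Express as a combination:
11 = 99 − 4·22
11 = −4·121 + 5·99
11 = 5·341 − 14·121
11 = −14·803 + 33·341
11 = 33·24431 − 1004·803
11 = −1004·122958 + 5053·24431
So 11 = (-1004)·122958 + (5053)·24431.

11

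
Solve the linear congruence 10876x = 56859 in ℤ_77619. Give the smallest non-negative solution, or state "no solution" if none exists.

55950

First find gcd(10876, 77619):
77619 = 7×10876 + 1487
10876 = 7×1487 + 467
1487 = 3×467 + 86
467 = 5×86 + 37
86 = 2×37 + 12
37 = 3×12 + 1
12 = 12×1 + 0
gcd = 1, so a unique solution mod 77619 exists.
Back-substitute for the Bézout coefficients:
1 = 37 − 3·12
1 = −3·86 + 7·37
1 = 7·467 − 38·86
1 = −38·1487 + 121·467
1 = 121·10876 − 885·1487
1 = −885·77619 + 6316·10876
So 10876·(6316) ≡ 1 (mod 77619), giving 10876⁻¹ ≡ 6316.
x ≡ 10876⁻¹·56859 ≡ 6316·56859 ≡ 55950 (mod 77619).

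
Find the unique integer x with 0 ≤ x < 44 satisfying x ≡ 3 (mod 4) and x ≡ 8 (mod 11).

19

Write x = 3 + 4·k. Then 4·k ≡ 8 − 3 ≡ 5 (mod 11).
Need 4⁻¹ mod 11. Extended Euclid on (11, 4):
11 = 2·4 + 3
4 = 1·3 + 1
3 = 3·1 + 0
Back-substitute:
1 = 4 − 3
1 = −11 + 3·4
4⁻¹ ≡ 3 (mod 11), so k ≡ 3·5 ≡ 4 (mod 11).
x = 3 + 4·4 = 19.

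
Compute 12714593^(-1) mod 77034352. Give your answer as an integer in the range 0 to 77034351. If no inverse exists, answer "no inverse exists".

Extended Euclidean algorithm:
77034352 = 6*12714593 + 746794
12714593 = 17*746794 + 19095
746794 = 39*19095 + 2089
19095 = 9*2089 + 294
2089 = 7*294 + 31
294 = 9*31 + 15
31 = 2*15 + 1
15 = 15*1 + 0
The gcd is 1. Working backward:
1 = 31 − 2·15
1 = −2·294 + 19·31
1 = 19·2089 − 135·294
1 = −135·19095 + 1234·2089
1 = 1234·746794 − 48261·19095
1 = −48261·12714593 + 821671·746794
1 = 821671·77034352 − 4978287·12714593
Hence 12714593⁻¹ ≡ -4978287 ≡ 72056065 (mod 77034352).

72056065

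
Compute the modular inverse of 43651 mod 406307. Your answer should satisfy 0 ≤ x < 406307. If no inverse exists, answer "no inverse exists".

116351

Run Euclid on (406307, 43651):
406307 = 9×43651 + 13448
43651 = 3×13448 + 3307
13448 = 4×3307 + 220
3307 = 15×220 + 7
220 = 31×7 + 3
7 = 2×3 + 1
3 = 3×1 + 0
gcd = 1, so the inverse exists. Back-substitute:
1 = 7 − 2·3
1 = −2·220 + 63·7
1 = 63·3307 − 947·220
1 = −947·13448 + 3851·3307
1 = 3851·43651 − 12500·13448
1 = −12500·406307 + 116351·43651
So 43651·116351 ≡ 1 (mod 406307).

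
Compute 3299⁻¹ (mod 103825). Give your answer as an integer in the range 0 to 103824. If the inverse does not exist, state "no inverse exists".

74399

Extended Euclidean algorithm:
103825 = 31×3299 + 1556
3299 = 2×1556 + 187
1556 = 8×187 + 60
187 = 3×60 + 7
60 = 8×7 + 4
7 = 1×4 + 3
4 = 1×3 + 1
3 = 3×1 + 0
Since gcd(3299, 103825) = 1, back-substitute to write 1 as a combination:
1 = 4 − 3
1 = −7 + 2·4
1 = 2·60 − 17·7
1 = −17·187 + 53·60
1 = 53·1556 − 441·187
1 = −441·3299 + 935·1556
1 = 935·103825 − 29426·3299
Hence 3299⁻¹ ≡ -29426 ≡ 74399 (mod 103825).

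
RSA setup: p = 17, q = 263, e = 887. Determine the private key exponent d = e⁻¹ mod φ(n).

3847

φ(n) = (p−1)(q−1) = 16·262 = 4192.
Need d with 887·d ≡ 1 (mod 4192). Apply the extended Euclidean algorithm:
4192 = 4·887 + 644
887 = 1·644 + 243
644 = 2·243 + 158
243 = 1·158 + 85
158 = 1·85 + 73
85 = 1·73 + 12
73 = 6·12 + 1
12 = 12·1 + 0
Back-substitute:
1 = 73 − 6·12
1 = −6·85 + 7·73
1 = 7·158 − 13·85
1 = −13·243 + 20·158
1 = 20·644 − 53·243
1 = −53·887 + 73·644
1 = 73·4192 − 345·887
So 887·(-345) ≡ 1 (mod 4192), hence d ≡ -345 ≡ 3847 (mod 4192).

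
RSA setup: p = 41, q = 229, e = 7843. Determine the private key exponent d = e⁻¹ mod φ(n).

907

φ(n) = (p−1)(q−1) = 40·228 = 9120.
Need d with 7843·d ≡ 1 (mod 9120). Apply the extended Euclidean algorithm:
9120 = 1·7843 + 1277
7843 = 6·1277 + 181
1277 = 7·181 + 10
181 = 18·10 + 1
10 = 10·1 + 0
Back-substitute:
1 = 181 − 18·10
1 = −18·1277 + 127·181
1 = 127·7843 − 780·1277
1 = −780·9120 + 907·7843
So 7843·907 ≡ 1 (mod 9120), hence d = 907.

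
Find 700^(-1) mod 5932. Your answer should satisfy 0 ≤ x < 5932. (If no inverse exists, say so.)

no inverse exists

Compute gcd(700, 5932):
5932 = 8·700 + 332
700 = 2·332 + 36
332 = 9·36 + 8
36 = 4·8 + 4
8 = 2·4 + 0
The gcd is 4, not 1, hence no inverse exists.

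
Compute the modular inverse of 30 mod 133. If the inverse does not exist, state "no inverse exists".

102

Apply the Euclidean algorithm to 133 and 30:
133 = 4·30 + 13
30 = 2·13 + 4
13 = 3·4 + 1
4 = 4·1 + 0
gcd = 1, so the inverse exists. Back-substitute:
1 = 13 − 3·4
1 = −3·30 + 7·13
1 = 7·133 − 31·30
Hence 30⁻¹ ≡ -31 ≡ 102 (mod 133).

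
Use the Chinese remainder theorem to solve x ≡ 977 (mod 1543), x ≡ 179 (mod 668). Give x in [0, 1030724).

Write x = 977 + 1543·k. Then 1543·k ≡ 179 − 977 ≡ 538 (mod 668).
Need 1543⁻¹ mod 668. Extended Euclid on (668, 207):
668 = 3*207 + 47
207 = 4*47 + 19
47 = 2*19 + 9
19 = 2*9 + 1
9 = 9*1 + 0
Back-substitute:
1 = 19 − 2·9
1 = −2·47 + 5·19
1 = 5·207 − 22·47
1 = −22·668 + 71·207
1543⁻¹ ≡ 71 (mod 668), so k ≡ 71·538 ≡ 122 (mod 668).
x = 977 + 1543·122 = 189223.

189223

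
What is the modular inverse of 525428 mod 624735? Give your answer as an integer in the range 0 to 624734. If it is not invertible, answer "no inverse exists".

Run Euclid on (624735, 525428):
624735 = 1×525428 + 99307
525428 = 5×99307 + 28893
99307 = 3×28893 + 12628
28893 = 2×12628 + 3637
12628 = 3×3637 + 1717
3637 = 2×1717 + 203
1717 = 8×203 + 93
203 = 2×93 + 17
93 = 5×17 + 8
17 = 2×8 + 1
8 = 8×1 + 0
The gcd is 1. Working backward:
1 = 17 − 2·8
1 = −2·93 + 11·17
1 = 11·203 − 24·93
1 = −24·1717 + 203·203
1 = 203·3637 − 430·1717
1 = −430·12628 + 1493·3637
1 = 1493·28893 − 3416·12628
1 = −3416·99307 + 11741·28893
1 = 11741·525428 − 62121·99307
1 = −62121·624735 + 73862·525428
So 525428·73862 ≡ 1 (mod 624735).

73862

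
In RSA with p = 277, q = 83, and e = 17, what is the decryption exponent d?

13313

φ(n) = (p−1)(q−1) = 276·82 = 22632.
Need d with 17·d ≡ 1 (mod 22632). Apply the extended Euclidean algorithm:
22632 = 1331*17 + 5
17 = 3*5 + 2
5 = 2*2 + 1
2 = 2*1 + 0
Back-substitute:
1 = 5 − 2·2
1 = −2·17 + 7·5
1 = 7·22632 − 9319·17
So 17·(-9319) ≡ 1 (mod 22632), hence d ≡ -9319 ≡ 13313 (mod 22632).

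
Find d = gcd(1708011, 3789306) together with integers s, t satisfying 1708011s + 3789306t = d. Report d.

Euclidean algorithm:
3789306 = 2×1708011 + 373284
1708011 = 4×373284 + 214875
373284 = 1×214875 + 158409
214875 = 1×158409 + 56466
158409 = 2×56466 + 45477
56466 = 1×45477 + 10989
45477 = 4×10989 + 1521
10989 = 7×1521 + 342
1521 = 4×342 + 153
342 = 2×153 + 36
153 = 4×36 + 9
36 = 4×9 + 0
gcd(1708011, 3789306) = 9.
Express as a combination:
9 = 153 − 4·36
9 = −4·342 + 9·153
9 = 9·1521 − 40·342
9 = −40·10989 + 289·1521
9 = 289·45477 − 1196·10989
9 = −1196·56466 + 1485·45477
9 = 1485·158409 − 4166·56466
9 = −4166·214875 + 5651·158409
9 = 5651·373284 − 9817·214875
9 = −9817·1708011 + 44919·373284
9 = 44919·3789306 − 99655·1708011
So 9 = (44919)·3789306 + (-99655)·1708011.

9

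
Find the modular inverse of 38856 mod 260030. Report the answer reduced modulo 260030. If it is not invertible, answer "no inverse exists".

Compute gcd(38856, 260030):
260030 = 6×38856 + 26894
38856 = 1×26894 + 11962
26894 = 2×11962 + 2970
11962 = 4×2970 + 82
2970 = 36×82 + 18
82 = 4×18 + 10
18 = 1×10 + 8
10 = 1×8 + 2
8 = 4×2 + 0
The gcd is 2, not 1, hence no inverse exists.

no inverse exists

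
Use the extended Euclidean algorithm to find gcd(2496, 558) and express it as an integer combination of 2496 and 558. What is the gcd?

Euclidean algorithm:
2496 = 4×558 + 264
558 = 2×264 + 30
264 = 8×30 + 24
30 = 1×24 + 6
24 = 4×6 + 0
gcd(2496, 558) = 6.
Express as a combination:
6 = 30 − 24
6 = −264 + 9·30
6 = 9·558 − 19·264
6 = −19·2496 + 85·558
So 6 = (-19)·2496 + (85)·558.

6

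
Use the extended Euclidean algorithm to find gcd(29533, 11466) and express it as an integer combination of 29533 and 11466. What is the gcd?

Euclidean algorithm:
29533 = 2·11466 + 6601
11466 = 1·6601 + 4865
6601 = 1·4865 + 1736
4865 = 2·1736 + 1393
1736 = 1·1393 + 343
1393 = 4·343 + 21
343 = 16·21 + 7
21 = 3·7 + 0
gcd(29533, 11466) = 7.
Working backward:
7 = 343 − 16·21
7 = −16·1393 + 65·343
7 = 65·1736 − 81·1393
7 = −81·4865 + 227·1736
7 = 227·6601 − 308·4865
7 = −308·11466 + 535·6601
7 = 535·29533 − 1378·11466
So 7 = (535)·29533 + (-1378)·11466.

7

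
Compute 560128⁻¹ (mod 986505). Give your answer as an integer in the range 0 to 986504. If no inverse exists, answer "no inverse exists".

gcd(986505, 560128) by repeated division:
986505 = 1×560128 + 426377
560128 = 1×426377 + 133751
426377 = 3×133751 + 25124
133751 = 5×25124 + 8131
25124 = 3×8131 + 731
8131 = 11×731 + 90
731 = 8×90 + 11
90 = 8×11 + 2
11 = 5×2 + 1
2 = 2×1 + 0
The gcd is 1. Working backward:
1 = 11 − 5·2
1 = −5·90 + 41·11
1 = 41·731 − 333·90
1 = −333·8131 + 3704·731
1 = 3704·25124 − 11445·8131
1 = −11445·133751 + 60929·25124
1 = 60929·426377 − 194232·133751
1 = −194232·560128 + 255161·426377
1 = 255161·986505 − 449393·560128
So 560128·(-449393) ≡ 1 (mod 986505), and -449393 ≡ 537112 (mod 986505).

537112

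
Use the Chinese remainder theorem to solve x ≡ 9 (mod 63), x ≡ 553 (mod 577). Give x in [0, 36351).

34596

Write x = 9 + 63·k. Then 63·k ≡ 553 − 9 ≡ 544 (mod 577).
Need 63⁻¹ mod 577. Extended Euclid on (577, 63):
577 = 9×63 + 10
63 = 6×10 + 3
10 = 3×3 + 1
3 = 3×1 + 0
Back-substitute:
1 = 10 − 3·3
1 = −3·63 + 19·10
1 = 19·577 − 174·63
63⁻¹ ≡ 403 (mod 577), so k ≡ 403·544 ≡ 549 (mod 577).
x = 9 + 63·549 = 34596.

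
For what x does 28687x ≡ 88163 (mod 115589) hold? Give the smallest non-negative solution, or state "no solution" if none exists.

First find gcd(28687, 115589):
115589 = 4×28687 + 841
28687 = 34×841 + 93
841 = 9×93 + 4
93 = 23×4 + 1
4 = 4×1 + 0
gcd = 1, so a unique solution mod 115589 exists.
Back-substitute for the Bézout coefficients:
1 = 93 − 23·4
1 = −23·841 + 208·93
1 = 208·28687 − 7095·841
1 = −7095·115589 + 28588·28687
So 28687·(28588) ≡ 1 (mod 115589), giving 28687⁻¹ ≡ 28588.
x ≡ 28687⁻¹·88163 ≡ 28588·88163 ≡ 101288 (mod 115589).

101288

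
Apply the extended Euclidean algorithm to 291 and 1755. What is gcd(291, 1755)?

3

Repeated division:
1755 = 6·291 + 9
291 = 32·9 + 3
9 = 3·3 + 0
gcd(291, 1755) = 3.
Back-substituting:
3 = 291 − 32·9
3 = −32·1755 + 193·291
So 3 = (-32)·1755 + (193)·291.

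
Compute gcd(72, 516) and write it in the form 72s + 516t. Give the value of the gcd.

Apply Euclid's algorithm to 516 and 72:
516 = 7×72 + 12
72 = 6×12 + 0
gcd(72, 516) = 12.
Express as a combination:
12 = 516 − 7·72
So 12 = (1)·516 + (-7)·72.

12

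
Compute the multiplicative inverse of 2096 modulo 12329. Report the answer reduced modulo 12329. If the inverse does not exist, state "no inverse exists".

10582

Run Euclid on (12329, 2096):
12329 = 5·2096 + 1849
2096 = 1·1849 + 247
1849 = 7·247 + 120
247 = 2·120 + 7
120 = 17·7 + 1
7 = 7·1 + 0
Since gcd(2096, 12329) = 1, back-substitute to write 1 as a combination:
1 = 120 − 17·7
1 = −17·247 + 35·120
1 = 35·1849 − 262·247
1 = −262·2096 + 297·1849
1 = 297·12329 − 1747·2096
Thus 2096·(-1747) ≡ 1 (mod 12329); reducing, -1747 mod 12329 = 10582.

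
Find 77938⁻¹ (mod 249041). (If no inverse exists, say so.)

132739

Extended Euclidean algorithm:
249041 = 3·77938 + 15227
77938 = 5·15227 + 1803
15227 = 8·1803 + 803
1803 = 2·803 + 197
803 = 4·197 + 15
197 = 13·15 + 2
15 = 7·2 + 1
2 = 2·1 + 0
gcd = 1, so the inverse exists. Back-substitute:
1 = 15 − 7·2
1 = −7·197 + 92·15
1 = 92·803 − 375·197
1 = −375·1803 + 842·803
1 = 842·15227 − 7111·1803
1 = −7111·77938 + 36397·15227
1 = 36397·249041 − 116302·77938
Thus 77938·(-116302) ≡ 1 (mod 249041); reducing, -116302 mod 249041 = 132739.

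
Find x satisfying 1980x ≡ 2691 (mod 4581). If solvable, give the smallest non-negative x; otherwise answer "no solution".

161

First find gcd(1980, 4581):
4581 = 2*1980 + 621
1980 = 3*621 + 117
621 = 5*117 + 36
117 = 3*36 + 9
36 = 4*9 + 0
gcd = 9 and 9 | 2691, so solutions exist. Divide through by 9: 220x ≡ 299 (mod 509).
Now find 220⁻¹ mod 509:
509 = 2·220 + 69
220 = 3·69 + 13
69 = 5·13 + 4
13 = 3·4 + 1
4 = 4·1 + 0
Back-substitute:
1 = 13 − 3·4
1 = −3·69 + 16·13
1 = 16·220 − 51·69
1 = −51·509 + 118·220
So 220⁻¹ ≡ 118 (mod 509).
Then x ≡ 118·299 ≡ 161 (mod 509); the smallest non-negative solution is x = 161.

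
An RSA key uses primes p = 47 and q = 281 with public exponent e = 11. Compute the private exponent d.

1171

φ(n) = (p−1)(q−1) = 46·280 = 12880.
Need d with 11·d ≡ 1 (mod 12880). Apply the extended Euclidean algorithm:
12880 = 1170·11 + 10
11 = 1·10 + 1
10 = 10·1 + 0
Back-substitute:
1 = 11 − 10
1 = −12880 + 1171·11
So 11·1171 ≡ 1 (mod 12880), hence d = 1171.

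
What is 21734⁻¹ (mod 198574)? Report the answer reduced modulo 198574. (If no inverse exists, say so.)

Compute gcd(21734, 198574):
198574 = 9×21734 + 2968
21734 = 7×2968 + 958
2968 = 3×958 + 94
958 = 10×94 + 18
94 = 5×18 + 4
18 = 4×4 + 2
4 = 2×2 + 0
gcd(21734, 198574) = 2 ≠ 1, so 21734 has no multiplicative inverse modulo 198574.

no inverse exists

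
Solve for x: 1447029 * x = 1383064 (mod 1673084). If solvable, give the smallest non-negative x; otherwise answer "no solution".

First find gcd(1447029, 1673084):
1673084 = 1*1447029 + 226055
1447029 = 6*226055 + 90699
226055 = 2*90699 + 44657
90699 = 2*44657 + 1385
44657 = 32*1385 + 337
1385 = 4*337 + 37
337 = 9*37 + 4
37 = 9*4 + 1
4 = 4*1 + 0
gcd = 1, so a unique solution mod 1673084 exists.
Back-substitute for the Bézout coefficients:
1 = 37 − 9·4
1 = −9·337 + 82·37
1 = 82·1385 − 337·337
1 = −337·44657 + 10866·1385
1 = 10866·90699 − 22069·44657
1 = −22069·226055 + 55004·90699
1 = 55004·1447029 − 352093·226055
1 = −352093·1673084 + 407097·1447029
So 1447029·(407097) ≡ 1 (mod 1673084), giving 1447029⁻¹ ≡ 407097.
x ≡ 1447029⁻¹·1383064 ≡ 407097·1383064 ≡ 1592856 (mod 1673084).

1592856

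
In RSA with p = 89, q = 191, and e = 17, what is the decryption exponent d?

14753

φ(n) = (p−1)(q−1) = 88·190 = 16720.
Need d with 17·d ≡ 1 (mod 16720). Apply the extended Euclidean algorithm:
16720 = 983·17 + 9
17 = 1·9 + 8
9 = 1·8 + 1
8 = 8·1 + 0
Back-substitute:
1 = 9 − 8
1 = −17 + 2·9
1 = 2·16720 − 1967·17
So 17·(-1967) ≡ 1 (mod 16720), hence d ≡ -1967 ≡ 14753 (mod 16720).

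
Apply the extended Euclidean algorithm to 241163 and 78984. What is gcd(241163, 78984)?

Euclidean algorithm:
241163 = 3·78984 + 4211
78984 = 18·4211 + 3186
4211 = 1·3186 + 1025
3186 = 3·1025 + 111
1025 = 9·111 + 26
111 = 4·26 + 7
26 = 3·7 + 5
7 = 1·5 + 2
5 = 2·2 + 1
2 = 2·1 + 0
gcd(241163, 78984) = 1.
Express as a combination:
1 = 5 − 2·2
1 = −2·7 + 3·5
1 = 3·26 − 11·7
1 = −11·111 + 47·26
1 = 47·1025 − 434·111
1 = −434·3186 + 1349·1025
1 = 1349·4211 − 1783·3186
1 = −1783·78984 + 33443·4211
1 = 33443·241163 − 102112·78984
So 1 = (33443)·241163 + (-102112)·78984.

1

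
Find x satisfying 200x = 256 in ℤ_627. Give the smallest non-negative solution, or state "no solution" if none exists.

First find gcd(200, 627):
627 = 3×200 + 27
200 = 7×27 + 11
27 = 2×11 + 5
11 = 2×5 + 1
5 = 5×1 + 0
gcd = 1, so a unique solution mod 627 exists.
Back-substitute for the Bézout coefficients:
1 = 11 − 2·5
1 = −2·27 + 5·11
1 = 5·200 − 37·27
1 = −37·627 + 116·200
So 200·(116) ≡ 1 (mod 627), giving 200⁻¹ ≡ 116.
x ≡ 200⁻¹·256 ≡ 116·256 ≡ 227 (mod 627).

227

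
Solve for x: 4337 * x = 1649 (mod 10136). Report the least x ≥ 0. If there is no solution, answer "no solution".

9073

First find gcd(4337, 10136):
10136 = 2×4337 + 1462
4337 = 2×1462 + 1413
1462 = 1×1413 + 49
1413 = 28×49 + 41
49 = 1×41 + 8
41 = 5×8 + 1
8 = 8×1 + 0
gcd = 1, so a unique solution mod 10136 exists.
Back-substitute for the Bézout coefficients:
1 = 41 − 5·8
1 = −5·49 + 6·41
1 = 6·1413 − 173·49
1 = −173·1462 + 179·1413
1 = 179·4337 − 531·1462
1 = −531·10136 + 1241·4337
So 4337·(1241) ≡ 1 (mod 10136), giving 4337⁻¹ ≡ 1241.
x ≡ 4337⁻¹·1649 ≡ 1241·1649 ≡ 9073 (mod 10136).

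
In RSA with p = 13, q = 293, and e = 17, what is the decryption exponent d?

φ(n) = (p−1)(q−1) = 12·292 = 3504.
Need d with 17·d ≡ 1 (mod 3504). Apply the extended Euclidean algorithm:
3504 = 206·17 + 2
17 = 8·2 + 1
2 = 2·1 + 0
Back-substitute:
1 = 17 − 8·2
1 = −8·3504 + 1649·17
So 17·1649 ≡ 1 (mod 3504), hence d = 1649.

1649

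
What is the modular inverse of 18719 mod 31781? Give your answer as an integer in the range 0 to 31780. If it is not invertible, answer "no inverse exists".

Run Euclid on (31781, 18719):
31781 = 1*18719 + 13062
18719 = 1*13062 + 5657
13062 = 2*5657 + 1748
5657 = 3*1748 + 413
1748 = 4*413 + 96
413 = 4*96 + 29
96 = 3*29 + 9
29 = 3*9 + 2
9 = 4*2 + 1
2 = 2*1 + 0
The gcd is 1. Working backward:
1 = 9 − 4·2
1 = −4·29 + 13·9
1 = 13·96 − 43·29
1 = −43·413 + 185·96
1 = 185·1748 − 783·413
1 = −783·5657 + 2534·1748
1 = 2534·13062 − 5851·5657
1 = −5851·18719 + 8385·13062
1 = 8385·31781 − 14236·18719
So 18719·(-14236) ≡ 1 (mod 31781), and -14236 ≡ 17545 (mod 31781).

17545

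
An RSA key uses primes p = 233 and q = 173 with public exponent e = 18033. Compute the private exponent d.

33489

φ(n) = (p−1)(q−1) = 232·172 = 39904.
Need d with 18033·d ≡ 1 (mod 39904). Apply the extended Euclidean algorithm:
39904 = 2×18033 + 3838
18033 = 4×3838 + 2681
3838 = 1×2681 + 1157
2681 = 2×1157 + 367
1157 = 3×367 + 56
367 = 6×56 + 31
56 = 1×31 + 25
31 = 1×25 + 6
25 = 4×6 + 1
6 = 6×1 + 0
Back-substitute:
1 = 25 − 4·6
1 = −4·31 + 5·25
1 = 5·56 − 9·31
1 = −9·367 + 59·56
1 = 59·1157 − 186·367
1 = −186·2681 + 431·1157
1 = 431·3838 − 617·2681
1 = −617·18033 + 2899·3838
1 = 2899·39904 − 6415·18033
So 18033·(-6415) ≡ 1 (mod 39904), hence d ≡ -6415 ≡ 33489 (mod 39904).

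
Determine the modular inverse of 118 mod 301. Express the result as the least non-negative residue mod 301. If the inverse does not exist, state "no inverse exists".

125

Run Euclid on (301, 118):
301 = 2·118 + 65
118 = 1·65 + 53
65 = 1·53 + 12
53 = 4·12 + 5
12 = 2·5 + 2
5 = 2·2 + 1
2 = 2·1 + 0
Since gcd(118, 301) = 1, back-substitute to write 1 as a combination:
1 = 5 − 2·2
1 = −2·12 + 5·5
1 = 5·53 − 22·12
1 = −22·65 + 27·53
1 = 27·118 − 49·65
1 = −49·301 + 125·118
So 118·125 ≡ 1 (mod 301).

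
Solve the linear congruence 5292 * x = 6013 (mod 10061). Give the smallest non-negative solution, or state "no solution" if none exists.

4486

First find gcd(5292, 10061):
10061 = 1*5292 + 4769
5292 = 1*4769 + 523
4769 = 9*523 + 62
523 = 8*62 + 27
62 = 2*27 + 8
27 = 3*8 + 3
8 = 2*3 + 2
3 = 1*2 + 1
2 = 2*1 + 0
gcd = 1, so a unique solution mod 10061 exists.
Back-substitute for the Bézout coefficients:
1 = 3 − 2
1 = −8 + 3·3
1 = 3·27 − 10·8
1 = −10·62 + 23·27
1 = 23·523 − 194·62
1 = −194·4769 + 1769·523
1 = 1769·5292 − 1963·4769
1 = −1963·10061 + 3732·5292
So 5292·(3732) ≡ 1 (mod 10061), giving 5292⁻¹ ≡ 3732.
x ≡ 5292⁻¹·6013 ≡ 3732·6013 ≡ 4486 (mod 10061).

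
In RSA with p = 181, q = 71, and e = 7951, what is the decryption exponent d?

φ(n) = (p−1)(q−1) = 180·70 = 12600.
Need d with 7951·d ≡ 1 (mod 12600). Apply the extended Euclidean algorithm:
12600 = 1*7951 + 4649
7951 = 1*4649 + 3302
4649 = 1*3302 + 1347
3302 = 2*1347 + 608
1347 = 2*608 + 131
608 = 4*131 + 84
131 = 1*84 + 47
84 = 1*47 + 37
47 = 1*37 + 10
37 = 3*10 + 7
10 = 1*7 + 3
7 = 2*3 + 1
3 = 3*1 + 0
Back-substitute:
1 = 7 − 2·3
1 = −2·10 + 3·7
1 = 3·37 − 11·10
1 = −11·47 + 14·37
1 = 14·84 − 25·47
1 = −25·131 + 39·84
1 = 39·608 − 181·131
1 = −181·1347 + 401·608
1 = 401·3302 − 983·1347
1 = −983·4649 + 1384·3302
1 = 1384·7951 − 2367·4649
1 = −2367·12600 + 3751·7951
So 7951·3751 ≡ 1 (mod 12600), hence d = 3751.

3751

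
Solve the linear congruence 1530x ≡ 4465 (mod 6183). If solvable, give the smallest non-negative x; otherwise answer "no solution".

no solution

gcd(1530, 6183):
6183 = 4·1530 + 63
1530 = 24·63 + 18
63 = 3·18 + 9
18 = 2·9 + 0
gcd = 9, but 9 ∤ 4465, so the congruence has no solution.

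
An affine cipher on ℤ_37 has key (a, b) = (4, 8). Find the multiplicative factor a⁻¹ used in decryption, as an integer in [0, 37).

28

Run Euclid on (37, 4):
37 = 9*4 + 1
4 = 4*1 + 0
Since gcd(4, 37) = 1, back-substitute to write 1 as a combination:
1 = 37 − 9·4
Thus 4·(-9) ≡ 1 (mod 37); reducing, -9 mod 37 = 28.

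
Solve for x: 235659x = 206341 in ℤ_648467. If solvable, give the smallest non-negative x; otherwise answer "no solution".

First find gcd(235659, 648467):
648467 = 2·235659 + 177149
235659 = 1·177149 + 58510
177149 = 3·58510 + 1619
58510 = 36·1619 + 226
1619 = 7·226 + 37
226 = 6·37 + 4
37 = 9·4 + 1
4 = 4·1 + 0
gcd = 1, so a unique solution mod 648467 exists.
Back-substitute for the Bézout coefficients:
1 = 37 − 9·4
1 = −9·226 + 55·37
1 = 55·1619 − 394·226
1 = −394·58510 + 14239·1619
1 = 14239·177149 − 43111·58510
1 = −43111·235659 + 57350·177149
1 = 57350·648467 − 157811·235659
So 235659·(-157811) ≡ 1 (mod 648467), giving 235659⁻¹ ≡ 490656.
x ≡ 235659⁻¹·206341 ≡ 490656·206341 ≡ 539321 (mod 648467).

539321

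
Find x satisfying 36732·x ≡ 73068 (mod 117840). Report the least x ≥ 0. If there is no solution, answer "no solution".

5629

First find gcd(36732, 117840):
117840 = 3×36732 + 7644
36732 = 4×7644 + 6156
7644 = 1×6156 + 1488
6156 = 4×1488 + 204
1488 = 7×204 + 60
204 = 3×60 + 24
60 = 2×24 + 12
24 = 2×12 + 0
gcd = 12 and 12 | 73068, so solutions exist. Divide through by 12: 3061x ≡ 6089 (mod 9820).
Now find 3061⁻¹ mod 9820:
9820 = 3*3061 + 637
3061 = 4*637 + 513
637 = 1*513 + 124
513 = 4*124 + 17
124 = 7*17 + 5
17 = 3*5 + 2
5 = 2*2 + 1
2 = 2*1 + 0
Back-substitute:
1 = 5 − 2·2
1 = −2·17 + 7·5
1 = 7·124 − 51·17
1 = −51·513 + 211·124
1 = 211·637 − 262·513
1 = −262·3061 + 1259·637
1 = 1259·9820 − 4039·3061
So 3061·(-4039) ≡ 1 (mod 9820), i.e. 3061⁻¹ ≡ 5781.
Then x ≡ 5781·6089 ≡ 5629 (mod 9820); the smallest non-negative solution is x = 5629.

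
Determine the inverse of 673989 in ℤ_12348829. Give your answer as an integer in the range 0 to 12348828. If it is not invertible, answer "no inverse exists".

9472934

gcd(12348829, 673989) by repeated division:
12348829 = 18·673989 + 217027
673989 = 3·217027 + 22908
217027 = 9·22908 + 10855
22908 = 2·10855 + 1198
10855 = 9·1198 + 73
1198 = 16·73 + 30
73 = 2·30 + 13
30 = 2·13 + 4
13 = 3·4 + 1
4 = 4·1 + 0
gcd = 1, so the inverse exists. Back-substitute:
1 = 13 − 3·4
1 = −3·30 + 7·13
1 = 7·73 − 17·30
1 = −17·1198 + 279·73
1 = 279·10855 − 2528·1198
1 = −2528·22908 + 5335·10855
1 = 5335·217027 − 50543·22908
1 = −50543·673989 + 156964·217027
1 = 156964·12348829 − 2875895·673989
Hence 673989⁻¹ ≡ -2875895 ≡ 9472934 (mod 12348829).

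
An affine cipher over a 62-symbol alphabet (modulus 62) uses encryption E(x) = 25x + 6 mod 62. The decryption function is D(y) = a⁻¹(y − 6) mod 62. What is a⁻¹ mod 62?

Extended Euclidean algorithm:
62 = 2×25 + 12
25 = 2×12 + 1
12 = 12×1 + 0
gcd = 1, so the inverse exists. Back-substitute:
1 = 25 − 2·12
1 = −2·62 + 5·25
So 25·5 ≡ 1 (mod 62).

5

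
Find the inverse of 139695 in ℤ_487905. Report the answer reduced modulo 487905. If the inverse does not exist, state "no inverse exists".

no inverse exists

Euclidean algorithm on 487905, 139695:
487905 = 3×139695 + 68820
139695 = 2×68820 + 2055
68820 = 33×2055 + 1005
2055 = 2×1005 + 45
1005 = 22×45 + 15
45 = 3×15 + 0
The gcd is 15, not 1, hence no inverse exists.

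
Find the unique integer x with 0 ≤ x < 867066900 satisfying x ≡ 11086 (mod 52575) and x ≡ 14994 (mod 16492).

544267486

Write x = 11086 + 52575·k. Then 52575·k ≡ 14994 − 11086 ≡ 3908 (mod 16492).
Need 52575⁻¹ mod 16492. Extended Euclid on (16492, 3099):
16492 = 5·3099 + 997
3099 = 3·997 + 108
997 = 9·108 + 25
108 = 4·25 + 8
25 = 3·8 + 1
8 = 8·1 + 0
Back-substitute:
1 = 25 − 3·8
1 = −3·108 + 13·25
1 = 13·997 − 120·108
1 = −120·3099 + 373·997
1 = 373·16492 − 1985·3099
52575⁻¹ ≡ 14507 (mod 16492), so k ≡ 14507·3908 ≡ 10352 (mod 16492).
x = 11086 + 52575·10352 = 544267486.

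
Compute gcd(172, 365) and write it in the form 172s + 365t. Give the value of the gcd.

1

Apply Euclid's algorithm to 365 and 172:
365 = 2×172 + 21
172 = 8×21 + 4
21 = 5×4 + 1
4 = 4×1 + 0
gcd(172, 365) = 1.
Working backward:
1 = 21 − 5·4
1 = −5·172 + 41·21
1 = 41·365 − 87·172
So 1 = (41)·365 + (-87)·172.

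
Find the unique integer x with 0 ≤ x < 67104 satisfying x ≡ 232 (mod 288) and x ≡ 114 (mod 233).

Write x = 232 + 288·k. Then 288·k ≡ 114 − 232 ≡ 115 (mod 233).
Need 288⁻¹ mod 233. Extended Euclid on (233, 55):
233 = 4*55 + 13
55 = 4*13 + 3
13 = 4*3 + 1
3 = 3*1 + 0
Back-substitute:
1 = 13 − 4·3
1 = −4·55 + 17·13
1 = 17·233 − 72·55
288⁻¹ ≡ 161 (mod 233), so k ≡ 161·115 ≡ 108 (mod 233).
x = 232 + 288·108 = 31336.

31336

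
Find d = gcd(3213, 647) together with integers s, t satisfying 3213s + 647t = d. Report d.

Repeated division:
3213 = 4·647 + 625
647 = 1·625 + 22
625 = 28·22 + 9
22 = 2·9 + 4
9 = 2·4 + 1
4 = 4·1 + 0
gcd(3213, 647) = 1.
Working backward:
1 = 9 − 2·4
1 = −2·22 + 5·9
1 = 5·625 − 142·22
1 = −142·647 + 147·625
1 = 147·3213 − 730·647
So 1 = (147)·3213 + (-730)·647.

1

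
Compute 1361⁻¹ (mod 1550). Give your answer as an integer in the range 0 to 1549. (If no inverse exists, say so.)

41

Apply the Euclidean algorithm to 1550 and 1361:
1550 = 1×1361 + 189
1361 = 7×189 + 38
189 = 4×38 + 37
38 = 1×37 + 1
37 = 37×1 + 0
Since gcd(1361, 1550) = 1, back-substitute to write 1 as a combination:
1 = 38 − 37
1 = −189 + 5·38
1 = 5·1361 − 36·189
1 = −36·1550 + 41·1361
So 1361·41 ≡ 1 (mod 1550).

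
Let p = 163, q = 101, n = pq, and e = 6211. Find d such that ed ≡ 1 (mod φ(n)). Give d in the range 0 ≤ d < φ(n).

1891

φ(n) = (p−1)(q−1) = 162·100 = 16200.
Need d with 6211·d ≡ 1 (mod 16200). Apply the extended Euclidean algorithm:
16200 = 2*6211 + 3778
6211 = 1*3778 + 2433
3778 = 1*2433 + 1345
2433 = 1*1345 + 1088
1345 = 1*1088 + 257
1088 = 4*257 + 60
257 = 4*60 + 17
60 = 3*17 + 9
17 = 1*9 + 8
9 = 1*8 + 1
8 = 8*1 + 0
Back-substitute:
1 = 9 − 8
1 = −17 + 2·9
1 = 2·60 − 7·17
1 = −7·257 + 30·60
1 = 30·1088 − 127·257
1 = −127·1345 + 157·1088
1 = 157·2433 − 284·1345
1 = −284·3778 + 441·2433
1 = 441·6211 − 725·3778
1 = −725·16200 + 1891·6211
So 6211·1891 ≡ 1 (mod 16200), hence d = 1891.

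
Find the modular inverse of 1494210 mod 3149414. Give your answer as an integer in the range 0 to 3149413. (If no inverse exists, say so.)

Compute gcd(1494210, 3149414):
3149414 = 2·1494210 + 160994
1494210 = 9·160994 + 45264
160994 = 3·45264 + 25202
45264 = 1·25202 + 20062
25202 = 1·20062 + 5140
20062 = 3·5140 + 4642
5140 = 1·4642 + 498
4642 = 9·498 + 160
498 = 3·160 + 18
160 = 8·18 + 16
18 = 1·16 + 2
16 = 8·2 + 0
The gcd is 2, not 1, hence no inverse exists.

no inverse exists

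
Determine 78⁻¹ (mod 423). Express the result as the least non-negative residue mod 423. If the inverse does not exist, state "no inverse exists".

no inverse exists

Compute gcd(78, 423):
423 = 5*78 + 33
78 = 2*33 + 12
33 = 2*12 + 9
12 = 1*9 + 3
9 = 3*3 + 0
The gcd is 3, not 1, hence no inverse exists.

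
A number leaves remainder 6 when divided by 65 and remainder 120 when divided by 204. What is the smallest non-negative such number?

1956

Write x = 6 + 65·k. Then 65·k ≡ 120 − 6 ≡ 114 (mod 204).
Need 65⁻¹ mod 204. Extended Euclid on (204, 65):
204 = 3·65 + 9
65 = 7·9 + 2
9 = 4·2 + 1
2 = 2·1 + 0
Back-substitute:
1 = 9 − 4·2
1 = −4·65 + 29·9
1 = 29·204 − 91·65
65⁻¹ ≡ 113 (mod 204), so k ≡ 113·114 ≡ 30 (mod 204).
x = 6 + 65·30 = 1956.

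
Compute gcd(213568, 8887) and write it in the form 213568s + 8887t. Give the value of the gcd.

1

Repeated division:
213568 = 24×8887 + 280
8887 = 31×280 + 207
280 = 1×207 + 73
207 = 2×73 + 61
73 = 1×61 + 12
61 = 5×12 + 1
12 = 12×1 + 0
gcd(213568, 8887) = 1.
Back-substituting:
1 = 61 − 5·12
1 = −5·73 + 6·61
1 = 6·207 − 17·73
1 = −17·280 + 23·207
1 = 23·8887 − 730·280
1 = −730·213568 + 17543·8887
So 1 = (-730)·213568 + (17543)·8887.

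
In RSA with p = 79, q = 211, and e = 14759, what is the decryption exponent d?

φ(n) = (p−1)(q−1) = 78·210 = 16380.
Need d with 14759·d ≡ 1 (mod 16380). Apply the extended Euclidean algorithm:
16380 = 1*14759 + 1621
14759 = 9*1621 + 170
1621 = 9*170 + 91
170 = 1*91 + 79
91 = 1*79 + 12
79 = 6*12 + 7
12 = 1*7 + 5
7 = 1*5 + 2
5 = 2*2 + 1
2 = 2*1 + 0
Back-substitute:
1 = 5 − 2·2
1 = −2·7 + 3·5
1 = 3·12 − 5·7
1 = −5·79 + 33·12
1 = 33·91 − 38·79
1 = −38·170 + 71·91
1 = 71·1621 − 677·170
1 = −677·14759 + 6164·1621
1 = 6164·16380 − 6841·14759
So 14759·(-6841) ≡ 1 (mod 16380), hence d ≡ -6841 ≡ 9539 (mod 16380).

9539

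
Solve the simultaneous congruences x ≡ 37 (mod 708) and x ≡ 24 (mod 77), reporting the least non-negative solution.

Write x = 37 + 708·k. Then 708·k ≡ 24 − 37 ≡ 64 (mod 77).
Need 708⁻¹ mod 77. Extended Euclid on (77, 15):
77 = 5×15 + 2
15 = 7×2 + 1
2 = 2×1 + 0
Back-substitute:
1 = 15 − 7·2
1 = −7·77 + 36·15
708⁻¹ ≡ 36 (mod 77), so k ≡ 36·64 ≡ 71 (mod 77).
x = 37 + 708·71 = 50305.

50305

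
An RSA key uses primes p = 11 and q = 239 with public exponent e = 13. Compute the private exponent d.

φ(n) = (p−1)(q−1) = 10·238 = 2380.
Need d with 13·d ≡ 1 (mod 2380). Apply the extended Euclidean algorithm:
2380 = 183*13 + 1
13 = 13*1 + 0
Back-substitute:
1 = 2380 − 183·13
So 13·(-183) ≡ 1 (mod 2380), hence d ≡ -183 ≡ 2197 (mod 2380).

2197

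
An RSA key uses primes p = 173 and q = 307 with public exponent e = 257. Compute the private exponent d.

φ(n) = (p−1)(q−1) = 172·306 = 52632.
Need d with 257·d ≡ 1 (mod 52632). Apply the extended Euclidean algorithm:
52632 = 204*257 + 204
257 = 1*204 + 53
204 = 3*53 + 45
53 = 1*45 + 8
45 = 5*8 + 5
8 = 1*5 + 3
5 = 1*3 + 2
3 = 1*2 + 1
2 = 2*1 + 0
Back-substitute:
1 = 3 − 2
1 = −5 + 2·3
1 = 2·8 − 3·5
1 = −3·45 + 17·8
1 = 17·53 − 20·45
1 = −20·204 + 77·53
1 = 77·257 − 97·204
1 = −97·52632 + 19865·257
So 257·19865 ≡ 1 (mod 52632), hence d = 19865.

19865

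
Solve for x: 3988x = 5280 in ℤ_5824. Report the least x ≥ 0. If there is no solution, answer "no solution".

First find gcd(3988, 5824):
5824 = 1*3988 + 1836
3988 = 2*1836 + 316
1836 = 5*316 + 256
316 = 1*256 + 60
256 = 4*60 + 16
60 = 3*16 + 12
16 = 1*12 + 4
12 = 3*4 + 0
gcd = 4 and 4 | 5280, so solutions exist. Divide through by 4: 997x ≡ 1320 (mod 1456).
Now find 997⁻¹ mod 1456:
1456 = 1*997 + 459
997 = 2*459 + 79
459 = 5*79 + 64
79 = 1*64 + 15
64 = 4*15 + 4
15 = 3*4 + 3
4 = 1*3 + 1
3 = 3*1 + 0
Back-substitute:
1 = 4 − 3
1 = −15 + 4·4
1 = 4·64 − 17·15
1 = −17·79 + 21·64
1 = 21·459 − 122·79
1 = −122·997 + 265·459
1 = 265·1456 − 387·997
So 997·(-387) ≡ 1 (mod 1456), i.e. 997⁻¹ ≡ 1069.
Then x ≡ 1069·1320 ≡ 216 (mod 1456); the smallest non-negative solution is x = 216.

216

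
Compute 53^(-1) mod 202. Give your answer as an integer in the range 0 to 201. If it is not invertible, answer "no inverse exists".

Extended Euclidean algorithm:
202 = 3·53 + 43
53 = 1·43 + 10
43 = 4·10 + 3
10 = 3·3 + 1
3 = 3·1 + 0
The gcd is 1. Working backward:
1 = 10 − 3·3
1 = −3·43 + 13·10
1 = 13·53 − 16·43
1 = −16·202 + 61·53
So 53·61 ≡ 1 (mod 202).

61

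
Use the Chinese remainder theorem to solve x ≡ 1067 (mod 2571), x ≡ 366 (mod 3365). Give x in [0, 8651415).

Write x = 1067 + 2571·k. Then 2571·k ≡ 366 − 1067 ≡ 2664 (mod 3365).
Need 2571⁻¹ mod 3365. Extended Euclid on (3365, 2571):
3365 = 1*2571 + 794
2571 = 3*794 + 189
794 = 4*189 + 38
189 = 4*38 + 37
38 = 1*37 + 1
37 = 37*1 + 0
Back-substitute:
1 = 38 − 37
1 = −189 + 5·38
1 = 5·794 − 21·189
1 = −21·2571 + 68·794
1 = 68·3365 − 89·2571
2571⁻¹ ≡ 3276 (mod 3365), so k ≡ 3276·2664 ≡ 1819 (mod 3365).
x = 1067 + 2571·1819 = 4677716.

4677716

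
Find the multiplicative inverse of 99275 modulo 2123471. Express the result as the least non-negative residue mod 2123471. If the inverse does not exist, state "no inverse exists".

gcd(2123471, 99275) by repeated division:
2123471 = 21*99275 + 38696
99275 = 2*38696 + 21883
38696 = 1*21883 + 16813
21883 = 1*16813 + 5070
16813 = 3*5070 + 1603
5070 = 3*1603 + 261
1603 = 6*261 + 37
261 = 7*37 + 2
37 = 18*2 + 1
2 = 2*1 + 0
gcd = 1, so the inverse exists. Back-substitute:
1 = 37 − 18·2
1 = −18·261 + 127·37
1 = 127·1603 − 780·261
1 = −780·5070 + 2467·1603
1 = 2467·16813 − 8181·5070
1 = −8181·21883 + 10648·16813
1 = 10648·38696 − 18829·21883
1 = −18829·99275 + 48306·38696
1 = 48306·2123471 − 1033255·99275
Hence 99275⁻¹ ≡ -1033255 ≡ 1090216 (mod 2123471).

1090216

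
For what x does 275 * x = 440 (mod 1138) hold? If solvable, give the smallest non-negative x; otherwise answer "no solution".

912

First find gcd(275, 1138):
1138 = 4*275 + 38
275 = 7*38 + 9
38 = 4*9 + 2
9 = 4*2 + 1
2 = 2*1 + 0
gcd = 1, so a unique solution mod 1138 exists.
Back-substitute for the Bézout coefficients:
1 = 9 − 4·2
1 = −4·38 + 17·9
1 = 17·275 − 123·38
1 = −123·1138 + 509·275
So 275·(509) ≡ 1 (mod 1138), giving 275⁻¹ ≡ 509.
x ≡ 275⁻¹·440 ≡ 509·440 ≡ 912 (mod 1138).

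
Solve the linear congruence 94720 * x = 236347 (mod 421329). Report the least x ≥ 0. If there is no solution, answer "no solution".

303709

First find gcd(94720, 421329):
421329 = 4×94720 + 42449
94720 = 2×42449 + 9822
42449 = 4×9822 + 3161
9822 = 3×3161 + 339
3161 = 9×339 + 110
339 = 3×110 + 9
110 = 12×9 + 2
9 = 4×2 + 1
2 = 2×1 + 0
gcd = 1, so a unique solution mod 421329 exists.
Back-substitute for the Bézout coefficients:
1 = 9 − 4·2
1 = −4·110 + 49·9
1 = 49·339 − 151·110
1 = −151·3161 + 1408·339
1 = 1408·9822 − 4375·3161
1 = −4375·42449 + 18908·9822
1 = 18908·94720 − 42191·42449
1 = −42191·421329 + 187672·94720
So 94720·(187672) ≡ 1 (mod 421329), giving 94720⁻¹ ≡ 187672.
x ≡ 94720⁻¹·236347 ≡ 187672·236347 ≡ 303709 (mod 421329).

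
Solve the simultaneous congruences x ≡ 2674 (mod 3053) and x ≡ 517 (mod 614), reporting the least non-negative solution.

500313

Write x = 2674 + 3053·k. Then 3053·k ≡ 517 − 2674 ≡ 299 (mod 614).
Need 3053⁻¹ mod 614. Extended Euclid on (614, 597):
614 = 1*597 + 17
597 = 35*17 + 2
17 = 8*2 + 1
2 = 2*1 + 0
Back-substitute:
1 = 17 − 8·2
1 = −8·597 + 281·17
1 = 281·614 − 289·597
3053⁻¹ ≡ 325 (mod 614), so k ≡ 325·299 ≡ 163 (mod 614).
x = 2674 + 3053·163 = 500313.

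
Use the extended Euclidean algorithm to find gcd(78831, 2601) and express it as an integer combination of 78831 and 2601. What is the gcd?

Apply Euclid's algorithm to 78831 and 2601:
78831 = 30·2601 + 801
2601 = 3·801 + 198
801 = 4·198 + 9
198 = 22·9 + 0
gcd(78831, 2601) = 9.
Back-substituting:
9 = 801 − 4·198
9 = −4·2601 + 13·801
9 = 13·78831 − 394·2601
So 9 = (13)·78831 + (-394)·2601.

9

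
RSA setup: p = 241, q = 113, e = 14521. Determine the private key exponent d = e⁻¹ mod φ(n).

φ(n) = (p−1)(q−1) = 240·112 = 26880.
Need d with 14521·d ≡ 1 (mod 26880). Apply the extended Euclidean algorithm:
26880 = 1·14521 + 12359
14521 = 1·12359 + 2162
12359 = 5·2162 + 1549
2162 = 1·1549 + 613
1549 = 2·613 + 323
613 = 1·323 + 290
323 = 1·290 + 33
290 = 8·33 + 26
33 = 1·26 + 7
26 = 3·7 + 5
7 = 1·5 + 2
5 = 2·2 + 1
2 = 2·1 + 0
Back-substitute:
1 = 5 − 2·2
1 = −2·7 + 3·5
1 = 3·26 − 11·7
1 = −11·33 + 14·26
1 = 14·290 − 123·33
1 = −123·323 + 137·290
1 = 137·613 − 260·323
1 = −260·1549 + 657·613
1 = 657·2162 − 917·1549
1 = −917·12359 + 5242·2162
1 = 5242·14521 − 6159·12359
1 = −6159·26880 + 11401·14521
So 14521·11401 ≡ 1 (mod 26880), hence d = 11401.

11401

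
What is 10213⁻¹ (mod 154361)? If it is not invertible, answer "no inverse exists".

47791

gcd(154361, 10213) by repeated division:
154361 = 15*10213 + 1166
10213 = 8*1166 + 885
1166 = 1*885 + 281
885 = 3*281 + 42
281 = 6*42 + 29
42 = 1*29 + 13
29 = 2*13 + 3
13 = 4*3 + 1
3 = 3*1 + 0
gcd = 1, so the inverse exists. Back-substitute:
1 = 13 − 4·3
1 = −4·29 + 9·13
1 = 9·42 − 13·29
1 = −13·281 + 87·42
1 = 87·885 − 274·281
1 = −274·1166 + 361·885
1 = 361·10213 − 3162·1166
1 = −3162·154361 + 47791·10213
So 10213·47791 ≡ 1 (mod 154361).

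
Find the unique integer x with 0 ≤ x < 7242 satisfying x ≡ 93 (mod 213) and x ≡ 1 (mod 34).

Write x = 93 + 213·k. Then 213·k ≡ 1 − 93 ≡ 10 (mod 34).
Need 213⁻¹ mod 34. Extended Euclid on (34, 9):
34 = 3·9 + 7
9 = 1·7 + 2
7 = 3·2 + 1
2 = 2·1 + 0
Back-substitute:
1 = 7 − 3·2
1 = −3·9 + 4·7
1 = 4·34 − 15·9
213⁻¹ ≡ 19 (mod 34), so k ≡ 19·10 ≡ 20 (mod 34).
x = 93 + 213·20 = 4353.

4353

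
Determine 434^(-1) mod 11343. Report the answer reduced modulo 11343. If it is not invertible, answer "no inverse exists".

8651

gcd(11343, 434) by repeated division:
11343 = 26·434 + 59
434 = 7·59 + 21
59 = 2·21 + 17
21 = 1·17 + 4
17 = 4·4 + 1
4 = 4·1 + 0
The gcd is 1. Working backward:
1 = 17 − 4·4
1 = −4·21 + 5·17
1 = 5·59 − 14·21
1 = −14·434 + 103·59
1 = 103·11343 − 2692·434
Thus 434·(-2692) ≡ 1 (mod 11343); reducing, -2692 mod 11343 = 8651.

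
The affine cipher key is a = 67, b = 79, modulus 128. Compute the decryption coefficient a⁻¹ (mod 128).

gcd(128, 67) by repeated division:
128 = 1×67 + 61
67 = 1×61 + 6
61 = 10×6 + 1
6 = 6×1 + 0
Since gcd(67, 128) = 1, back-substitute to write 1 as a combination:
1 = 61 − 10·6
1 = −10·67 + 11·61
1 = 11·128 − 21·67
So 67·(-21) ≡ 1 (mod 128), and -21 ≡ 107 (mod 128).

107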